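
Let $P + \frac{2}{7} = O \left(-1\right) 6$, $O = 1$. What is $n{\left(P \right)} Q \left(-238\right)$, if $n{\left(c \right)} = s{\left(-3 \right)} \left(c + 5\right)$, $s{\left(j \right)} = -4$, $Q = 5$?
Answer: $-6120$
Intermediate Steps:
$P = - \frac{44}{7}$ ($P = - \frac{2}{7} + 1 \left(-1\right) 6 = - \frac{2}{7} - 6 = - \frac{44}{7} \approx -6.2857$)
$n{\left(c \right)} = -20 - 4 c$ ($n{\left(c \right)} = - 4 \left(c + 5\right) = - 4 \left(5 + c\right) = -20 - 4 c$)
$n{\left(P \right)} Q \left(-238\right) = \left(-20 - - \frac{176}{7}\right) 5 \left(-238\right) = \left(-20 + \frac{176}{7}\right) \left(-1190\right) = \frac{36}{7} \left(-1190\right) = -6120$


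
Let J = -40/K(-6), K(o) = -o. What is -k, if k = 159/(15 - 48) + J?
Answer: 379/33 ≈ 11.485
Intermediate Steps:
J = -20/3 (J = -40/((-1*(-6))) = -40/6 = -40*⅙ = -20/3 ≈ -6.6667)
k = -379/33 (k = 159/(15 - 48) - 20/3 = 159/(-33) - 20/3 = -1/33*159 - 20/3 = -53/11 - 20/3 = -379/33 ≈ -11.485)
-k = -1*(-379/33) = 379/33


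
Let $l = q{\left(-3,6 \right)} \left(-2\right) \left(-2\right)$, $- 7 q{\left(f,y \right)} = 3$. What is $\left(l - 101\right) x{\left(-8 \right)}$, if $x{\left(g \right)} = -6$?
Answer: $\frac{4314}{7} \approx 616.29$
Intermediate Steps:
$q{\left(f,y \right)} = - \frac{3}{7}$ ($q{\left(f,y \right)} = \left(- \frac{1}{7}\right) 3 = - \frac{3}{7}$)
$l = - \frac{12}{7}$ ($l = \left(- \frac{3}{7}\right) \left(-2\right) \left(-2\right) = \frac{6}{7} \left(-2\right) = - \frac{12}{7} \approx -1.7143$)
$\left(l - 101\right) x{\left(-8 \right)} = \left(- \frac{12}{7} - 101\right) \left(-6\right) = \left(- \frac{719}{7}\right) \left(-6\right) = \frac{4314}{7}$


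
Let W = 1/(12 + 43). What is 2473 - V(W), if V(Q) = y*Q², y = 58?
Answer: 7480767/3025 ≈ 2473.0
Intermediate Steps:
W = 1/55 ≈ 0.018182
V(Q) = 58*Q²
2473 - V(W) = 2473 - 58*(1/55)² = 2473 - 58/3025 = 7480767/3025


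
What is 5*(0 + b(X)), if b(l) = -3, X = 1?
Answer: -15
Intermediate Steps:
5*(0 + b(X)) = 5*(0 - 3) = 5*(-3) = -15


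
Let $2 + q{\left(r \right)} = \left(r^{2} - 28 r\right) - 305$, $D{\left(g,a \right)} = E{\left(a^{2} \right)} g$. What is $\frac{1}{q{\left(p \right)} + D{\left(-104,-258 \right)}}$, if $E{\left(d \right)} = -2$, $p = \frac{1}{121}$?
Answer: $- \frac{14641}{1452846} \approx -0.010077$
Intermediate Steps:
$p = \frac{1}{121} \approx 0.0082645$
$D{\left(g,a \right)} = - 2 g$
$q{\left(r \right)} = -307 + r^{2} - 28 r$ ($q{\left(r \right)} = -2 - \left(305 - r^{2} + 28 r\right) = -307 + r^{2} - 28 r$)
$\frac{1}{q{\left(p \right)} + D{\left(-104,-258 \right)}} = \frac{1}{\left(-307 + \left(\frac{1}{121}\right)^{2} - \frac{28}{121}\right) - -208} = \frac{1}{\left(-307 + \frac{1}{14641} - \frac{28}{121}\right) + 208} = \frac{1}{- \frac{4498174}{14641} + 208} = \frac{1}{- \frac{1452846}{14641}} = - \frac{14641}{1452846}$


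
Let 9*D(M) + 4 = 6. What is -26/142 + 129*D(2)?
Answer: 6067/213 ≈ 28.484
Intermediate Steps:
D(M) = 2/9 (D(M) = -4/9 + (⅑)*6 = -4/9 + ⅔ = 2/9)
-26/142 + 129*D(2) = -26/142 + 129*(2/9) = -26*1/142 + 86/3 = -13/71 + 86/3 = 6067/213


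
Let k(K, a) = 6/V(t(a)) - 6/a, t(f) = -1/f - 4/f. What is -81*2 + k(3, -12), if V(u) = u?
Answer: -1471/10 ≈ -147.10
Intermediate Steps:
t(f) = -5/f
k(K, a) = -6/a - 6*a/5 (k(K, a) = 6/((-5/a)) - 6/a = 6*(-a/5) - 6/a = -6*a/5 - 6/a = -6/a - 6*a/5)
-81*2 + k(3, -12) = -81*2 + (-6/(-12) - 6/5*(-12)) = -162 + (-6*(-1/12) + 72/5) = -162 + (½ + 72/5) = -162 + 149/10 = -1471/10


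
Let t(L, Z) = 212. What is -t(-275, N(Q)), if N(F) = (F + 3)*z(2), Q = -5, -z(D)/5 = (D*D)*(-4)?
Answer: -212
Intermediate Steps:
z(D) = 20*D² (z(D) = -5*D*D*(-4) = -5*D²*(-4) = -(-20)*D² = 20*D²)
N(F) = 240 + 80*F (N(F) = (F + 3)*(20*2²) = (3 + F)*(20*4) = (3 + F)*80 = 240 + 80*F)
-t(-275, N(Q)) = -1*212 = -212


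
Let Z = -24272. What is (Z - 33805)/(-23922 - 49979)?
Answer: 58077/73901 ≈ 0.78588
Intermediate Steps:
(Z - 33805)/(-23922 - 49979) = (-24272 - 33805)/(-23922 - 49979) = -58077/(-73901) = -58077*(-1/73901) = 58077/73901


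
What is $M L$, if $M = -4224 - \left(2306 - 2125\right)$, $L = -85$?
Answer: $374425$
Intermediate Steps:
$M = -4405$ ($M = -4224 - \left(2306 - 2125\right) = -4224 - 181 = -4405$)
$M L = \left(-4405\right) \left(-85\right) = 374425$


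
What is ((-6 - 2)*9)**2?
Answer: 5184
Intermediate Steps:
((-6 - 2)*9)**2 = (-8*9)**2 = (-72)**2 = 5184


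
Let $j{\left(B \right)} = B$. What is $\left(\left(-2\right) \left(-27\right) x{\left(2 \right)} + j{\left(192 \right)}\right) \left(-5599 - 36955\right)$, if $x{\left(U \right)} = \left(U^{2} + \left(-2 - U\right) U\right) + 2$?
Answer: $-3574536$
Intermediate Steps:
$x{\left(U \right)} = 2 + U^{2} + U \left(-2 - U\right)$ ($x{\left(U \right)} = \left(U^{2} + U \left(-2 - U\right)\right) + 2 = 2 + U^{2} + U \left(-2 - U\right)$)
$\left(\left(-2\right) \left(-27\right) x{\left(2 \right)} + j{\left(192 \right)}\right) \left(-5599 - 36955\right) = \left(\left(-2\right) \left(-27\right) \left(2 - 4\right) + 192\right) \left(-5599 - 36955\right) = \left(54 \left(2 - 4\right) + 192\right) \left(-42554\right) = \left(54 \left(-2\right) + 192\right) \left(-42554\right) = \left(-108 + 192\right) \left(-42554\right) = 84 \left(-42554\right) = -3574536$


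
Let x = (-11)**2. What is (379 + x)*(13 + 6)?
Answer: 9500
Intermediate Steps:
x = 121
(379 + x)*(13 + 6) = (379 + 121)*(13 + 6) = 500*19 = 9500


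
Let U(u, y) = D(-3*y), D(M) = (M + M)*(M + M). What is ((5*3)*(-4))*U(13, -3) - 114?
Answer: -19554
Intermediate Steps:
D(M) = 4*M² (D(M) = (2*M)*(2*M) = 4*M²)
U(u, y) = 36*y² (U(u, y) = 4*(-3*y)² = 4*(9*y²) = 36*y²)
((5*3)*(-4))*U(13, -3) - 114 = ((5*3)*(-4))*(36*(-3)²) - 114 = (15*(-4))*(36*9) - 114 = -60*324 - 114 = -19440 - 114 = -19554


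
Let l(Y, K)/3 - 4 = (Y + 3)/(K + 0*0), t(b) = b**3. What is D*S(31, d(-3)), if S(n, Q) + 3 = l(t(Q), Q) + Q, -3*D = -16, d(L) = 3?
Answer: 224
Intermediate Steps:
D = 16/3 (D = -1/3*(-16) = 16/3 ≈ 5.3333)
l(Y, K) = 12 + 3*(3 + Y)/K (l(Y, K) = 12 + 3*((Y + 3)/(K + 0*0)) = 12 + 3*((3 + Y)/(K + 0)) = 12 + 3*((3 + Y)/K) = 12 + 3*(3 + Y)/K)
S(n, Q) = -3 + Q + 3*(3 + Q**3 + 4*Q)/Q (S(n, Q) = -3 + (3*(3 + Q**3 + 4*Q)/Q + Q) = -3 + (Q + 3*(3 + Q**3 + 4*Q)/Q) = -3 + Q + 3*(3 + Q**3 + 4*Q)/Q)
D*S(31, d(-3)) = 16*(9 + 3 + 3*3**2 + 9/3)/3 = 16*(9 + 3 + 3*9 + 9*(1/3))/3 = 16*(9 + 3 + 27 + 3)/3 = (16/3)*42 = 224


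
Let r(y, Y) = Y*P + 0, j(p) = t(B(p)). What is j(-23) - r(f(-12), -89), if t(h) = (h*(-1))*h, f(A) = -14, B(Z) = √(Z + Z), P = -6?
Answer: -488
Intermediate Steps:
B(Z) = √2*√Z (B(Z) = √(2*Z) = √2*√Z)
t(h) = -h² (t(h) = (-h)*h = -h²)
j(p) = -2*p (j(p) = -(√2*√p)² = -2*p)
r(y, Y) = -6*Y (r(y, Y) = Y*(-6) + 0 = -6*Y + 0 = -6*Y)
j(-23) - r(f(-12), -89) = -2*(-23) - (-6)*(-89) = 46 - 1*534 = 46 - 534 = -488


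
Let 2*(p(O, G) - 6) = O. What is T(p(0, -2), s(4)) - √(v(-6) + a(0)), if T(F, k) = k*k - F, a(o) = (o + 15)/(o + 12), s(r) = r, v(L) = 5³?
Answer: 10 - √505/2 ≈ -1.2361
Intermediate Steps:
p(O, G) = 6 + O/2
v(L) = 125
a(o) = (15 + o)/(12 + o)
T(F, k) = k² - F
T(p(0, -2), s(4)) - √(v(-6) + a(0)) = (4² - (6 + (½)*0)) - √(125 + (15 + 0)/(12 + 0)) = (16 - (6 + 0)) - √(125 + 15/12) = (16 - 1*6) - √(125 + (1/12)*15) = (16 - 6) - √(125 + 5/4) = 10 - √(505/4) = 10 - √505/2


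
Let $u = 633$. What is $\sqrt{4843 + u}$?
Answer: $74$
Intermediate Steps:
$\sqrt{4843 + u} = \sqrt{4843 + 633} = \sqrt{5476} = 74$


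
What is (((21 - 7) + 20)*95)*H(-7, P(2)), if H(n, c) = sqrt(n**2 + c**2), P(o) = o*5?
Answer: 3230*sqrt(149) ≈ 39427.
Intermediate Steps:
P(o) = 5*o
H(n, c) = sqrt(c**2 + n**2)
(((21 - 7) + 20)*95)*H(-7, P(2)) = (((21 - 7) + 20)*95)*sqrt((5*2)**2 + (-7)**2) = ((14 + 20)*95)*sqrt(10**2 + 49) = (34*95)*sqrt(100 + 49) = 3230*sqrt(149)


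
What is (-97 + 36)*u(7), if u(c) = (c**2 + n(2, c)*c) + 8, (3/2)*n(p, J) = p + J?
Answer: -6039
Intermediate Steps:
n(p, J) = 2*J/3 + 2*p/3 (n(p, J) = 2*(p + J)/3 = 2*(J + p)/3 = 2*J/3 + 2*p/3)
u(c) = 8 + c**2 + c*(4/3 + 2*c/3) (u(c) = (c**2 + (2*c/3 + (2/3)*2)*c) + 8 = (c**2 + (2*c/3 + 4/3)*c) + 8 = (c**2 + (4/3 + 2*c/3)*c) + 8 = (c**2 + c*(4/3 + 2*c/3)) + 8 = 8 + c**2 + c*(4/3 + 2*c/3))
(-97 + 36)*u(7) = (-97 + 36)*(8 + (4/3)*7 + (5/3)*7**2) = -61*(8 + 28/3 + (5/3)*49) = -61*(8 + 28/3 + 245/3) = -61*99 = -6039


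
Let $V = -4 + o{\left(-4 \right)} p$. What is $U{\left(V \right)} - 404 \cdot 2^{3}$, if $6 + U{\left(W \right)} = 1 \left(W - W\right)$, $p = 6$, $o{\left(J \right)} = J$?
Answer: $-3238$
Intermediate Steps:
$V = -28$ ($V = -4 - 24 = -28$)
$U{\left(W \right)} = -6$ ($U{\left(W \right)} = -6 + 1 \left(W - W\right) = -6 + 1 \cdot 0 = -6 + 0 = -6$)
$U{\left(V \right)} - 404 \cdot 2^{3} = -6 - 404 \cdot 2^{3} = -6 - 404 \cdot 8 = -6 - 3232 = -3238$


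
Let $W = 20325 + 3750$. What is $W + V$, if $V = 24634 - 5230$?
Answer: $43479$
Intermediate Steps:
$V = 19404$ ($V = 24634 - 5230 = 19404$)
$W = 24075$
$W + V = 24075 + 19404 = 43479$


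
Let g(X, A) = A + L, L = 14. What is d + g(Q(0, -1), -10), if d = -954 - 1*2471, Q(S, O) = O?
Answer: -3421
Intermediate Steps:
g(X, A) = 14 + A (g(X, A) = A + 14 = 14 + A)
d = -3425 (d = -954 - 2471 = -3425)
d + g(Q(0, -1), -10) = -3425 + (14 - 10) = -3425 + 4 = -3421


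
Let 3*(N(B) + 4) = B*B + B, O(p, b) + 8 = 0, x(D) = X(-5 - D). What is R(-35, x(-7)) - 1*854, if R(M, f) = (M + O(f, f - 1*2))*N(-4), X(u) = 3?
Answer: -854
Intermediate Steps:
x(D) = 3
O(p, b) = -8 (O(p, b) = -8 + 0 = -8)
N(B) = -4 + B/3 + B²/3 (N(B) = -4 + (B*B + B)/3 = -4 + (B² + B)/3 = -4 + (B + B²)/3 = -4 + (B/3 + B²/3) = -4 + B/3 + B²/3)
R(M, f) = 0 (R(M, f) = (M - 8)*(-4 + (⅓)*(-4) + (⅓)*(-4)²) = (-8 + M)*(-4 - 4/3 + (⅓)*16) = (-8 + M)*(-4 - 4/3 + 16/3) = (-8 + M)*0 = 0)
R(-35, x(-7)) - 1*854 = 0 - 1*854 = 0 - 854 = -854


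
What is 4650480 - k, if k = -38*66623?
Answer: 7182154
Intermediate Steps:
k = -2531674
4650480 - k = 4650480 - 1*(-2531674) = 4650480 + 2531674 = 7182154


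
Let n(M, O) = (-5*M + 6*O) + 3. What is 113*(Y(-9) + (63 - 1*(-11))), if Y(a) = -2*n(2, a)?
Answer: 22148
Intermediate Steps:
n(M, O) = 3 - 5*M + 6*O
Y(a) = 14 - 12*a (Y(a) = -2*(3 - 5*2 + 6*a) = -2*(3 - 10 + 6*a) = -2*(-7 + 6*a) = 14 - 12*a)
113*(Y(-9) + (63 - 1*(-11))) = 113*((14 - 12*(-9)) + (63 - 1*(-11))) = 113*((14 + 108) + (63 + 11)) = 113*(122 + 74) = 113*196 = 22148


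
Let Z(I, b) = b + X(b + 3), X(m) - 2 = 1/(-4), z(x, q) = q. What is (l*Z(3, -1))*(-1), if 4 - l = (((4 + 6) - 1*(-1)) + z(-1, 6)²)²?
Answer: 6615/4 ≈ 1653.8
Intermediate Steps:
X(m) = 7/4 (X(m) = 2 + 1/(-4) = 2 - ¼ = 7/4)
Z(I, b) = 7/4 + b (Z(I, b) = b + 7/4 = 7/4 + b)
l = -2205 (l = 4 - (((4 + 6) - 1*(-1)) + 6²)² = 4 - ((10 + 1) + 36)² = 4 - (11 + 36)² = 4 - 1*47² = 4 - 1*2209 = 4 - 2209 = -2205)
(l*Z(3, -1))*(-1) = -2205*(7/4 - 1)*(-1) = -2205*¾*(-1) = -6615/4*(-1) = 6615/4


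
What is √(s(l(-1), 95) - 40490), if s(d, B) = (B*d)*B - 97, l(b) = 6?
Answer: 3*√1507 ≈ 116.46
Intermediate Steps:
s(d, B) = -97 + d*B² (s(d, B) = d*B² - 97 = -97 + d*B²)
√(s(l(-1), 95) - 40490) = √((-97 + 6*95²) - 40490) = √((-97 + 6*9025) - 40490) = √((-97 + 54150) - 40490) = √(54053 - 40490) = √13563 = 3*√1507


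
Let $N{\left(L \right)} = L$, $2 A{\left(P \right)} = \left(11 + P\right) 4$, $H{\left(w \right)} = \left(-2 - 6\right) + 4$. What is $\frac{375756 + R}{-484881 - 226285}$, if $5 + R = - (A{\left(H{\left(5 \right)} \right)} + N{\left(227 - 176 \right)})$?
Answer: $- \frac{187843}{355583} \approx -0.52827$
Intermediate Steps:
$H{\left(w \right)} = -4$ ($H{\left(w \right)} = -8 + 4 = -4$)
$A{\left(P \right)} = 22 + 2 P$ ($A{\left(P \right)} = \frac{\left(11 + P\right) 4}{2} = \frac{44 + 4 P}{2} = 22 + 2 P$)
$R = -70$ ($R = -5 - \left(\left(22 + 2 \left(-4\right)\right) + \left(227 - 176\right)\right) = -5 - \left(\left(22 - 8\right) + \left(227 - 176\right)\right) = -5 - \left(14 + 51\right) = -5 - 65 = -70$)
$\frac{375756 + R}{-484881 - 226285} = \frac{375756 - 70}{-484881 - 226285} = \frac{375686}{-711166} = 375686 \left(- \frac{1}{711166}\right) = - \frac{187843}{355583}$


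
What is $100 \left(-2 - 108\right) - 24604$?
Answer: $-35604$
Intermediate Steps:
$100 \left(-2 - 108\right) - 24604 = 100 \left(-110\right) - 24604 = -11000 - 24604 = -35604$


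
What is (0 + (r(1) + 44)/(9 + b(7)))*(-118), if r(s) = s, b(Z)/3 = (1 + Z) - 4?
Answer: -1770/7 ≈ -252.86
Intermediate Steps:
b(Z) = -9 + 3*Z (b(Z) = 3*((1 + Z) - 4) = 3*(-3 + Z) = -9 + 3*Z)
(0 + (r(1) + 44)/(9 + b(7)))*(-118) = (0 + (1 + 44)/(9 + (-9 + 3*7)))*(-118) = (0 + 45/(9 + (-9 + 21)))*(-118) = (0 + 45/(9 + 12))*(-118) = (0 + 45/21)*(-118) = (0 + 45*(1/21))*(-118) = (0 + 15/7)*(-118) = (15/7)*(-118) = -1770/7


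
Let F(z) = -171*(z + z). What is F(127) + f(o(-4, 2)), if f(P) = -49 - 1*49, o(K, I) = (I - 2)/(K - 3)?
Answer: -43532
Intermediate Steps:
o(K, I) = (-2 + I)/(-3 + K)
f(P) = -98 (f(P) = -49 - 49 = -98)
F(z) = -342*z
F(127) + f(o(-4, 2)) = -342*127 - 98 = -43434 - 98 = -43532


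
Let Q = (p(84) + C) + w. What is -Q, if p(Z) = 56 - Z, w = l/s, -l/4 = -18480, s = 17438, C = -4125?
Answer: 36173047/8719 ≈ 4148.8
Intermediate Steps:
l = 73920 (l = -4*(-18480) = 73920)
w = 36960/8719 (w = 73920/17438 = 73920*(1/17438) = 36960/8719 ≈ 4.2390)
Q = -36173047/8719 (Q = ((56 - 1*84) - 4125) + 36960/8719 = ((56 - 84) - 4125) + 36960/8719 = (-28 - 4125) + 36960/8719 = -4153 + 36960/8719 = -36173047/8719 ≈ -4148.8)
-Q = -1*(-36173047/8719) = 36173047/8719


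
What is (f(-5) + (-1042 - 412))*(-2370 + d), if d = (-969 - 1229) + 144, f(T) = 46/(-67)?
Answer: 431180736/67 ≈ 6.4355e+6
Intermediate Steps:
f(T) = -46/67 (f(T) = 46*(-1/67) = -46/67)
d = -2054 (d = -2198 + 144 = -2054)
(f(-5) + (-1042 - 412))*(-2370 + d) = (-46/67 + (-1042 - 412))*(-2370 - 2054) = (-46/67 - 1454)*(-4424) = -97464/67*(-4424) = 431180736/67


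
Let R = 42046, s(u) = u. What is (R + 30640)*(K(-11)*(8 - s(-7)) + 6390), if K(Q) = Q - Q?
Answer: 464463540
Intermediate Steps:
K(Q) = 0
(R + 30640)*(K(-11)*(8 - s(-7)) + 6390) = (42046 + 30640)*(0*(8 - 1*(-7)) + 6390) = 72686*(0*(8 + 7) + 6390) = 72686*(0*15 + 6390) = 72686*(0 + 6390) = 72686*6390 = 464463540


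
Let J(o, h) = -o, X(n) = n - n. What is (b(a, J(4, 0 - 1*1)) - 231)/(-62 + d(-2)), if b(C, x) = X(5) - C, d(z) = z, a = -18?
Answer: 213/64 ≈ 3.3281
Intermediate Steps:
X(n) = 0
b(C, x) = -C (b(C, x) = 0 - C = -C)
(b(a, J(4, 0 - 1*1)) - 231)/(-62 + d(-2)) = (-1*(-18) - 231)/(-62 - 2) = (18 - 231)/(-64) = -213*(-1/64) = 213/64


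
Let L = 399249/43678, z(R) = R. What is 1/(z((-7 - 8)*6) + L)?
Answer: -43678/3531771 ≈ -0.012367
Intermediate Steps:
L = 399249/43678 (L = 399249*(1/43678) = 399249/43678 ≈ 9.1407)
1/(z((-7 - 8)*6) + L) = 1/((-7 - 8)*6 + 399249/43678) = 1/(-15*6 + 399249/43678) = 1/(-90 + 399249/43678) = 1/(-3531771/43678) = -43678/3531771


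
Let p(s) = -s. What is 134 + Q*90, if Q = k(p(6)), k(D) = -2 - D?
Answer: 494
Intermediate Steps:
Q = 4 (Q = -2 - (-1)*6 = -2 - 1*(-6) = -2 + 6 = 4)
134 + Q*90 = 134 + 4*90 = 134 + 360 = 494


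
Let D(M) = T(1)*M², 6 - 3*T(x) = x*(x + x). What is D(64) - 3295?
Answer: 6499/3 ≈ 2166.3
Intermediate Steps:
T(x) = 2 - 2*x²/3 (T(x) = 2 - x*(x + x)/3 = 2 - x*2*x/3 = 2 - 2*x²/3)
D(M) = 4*M²/3 (D(M) = (2 - ⅔*1²)*M² = (2 - ⅔*1)*M² = (2 - ⅔)*M² = 4*M²/3)
D(64) - 3295 = (4/3)*64² - 3295 = (4/3)*4096 - 3295 = 16384/3 - 3295 = 6499/3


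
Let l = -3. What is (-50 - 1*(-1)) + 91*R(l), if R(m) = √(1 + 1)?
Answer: -49 + 91*√2 ≈ 79.693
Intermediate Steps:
R(m) = √2
(-50 - 1*(-1)) + 91*R(l) = (-50 - 1*(-1)) + 91*√2 = (-50 + 1) + 91*√2 = -49 + 91*√2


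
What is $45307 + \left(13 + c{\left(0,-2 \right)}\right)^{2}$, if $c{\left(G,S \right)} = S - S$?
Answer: $45476$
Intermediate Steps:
$c{\left(G,S \right)} = 0$
$45307 + \left(13 + c{\left(0,-2 \right)}\right)^{2} = 45307 + \left(13 + 0\right)^{2} = 45307 + 13^{2} = 45307 + 169 = 45476$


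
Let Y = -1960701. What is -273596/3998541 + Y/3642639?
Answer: -2945518265695/4855080463233 ≈ -0.60669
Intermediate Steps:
-273596/3998541 + Y/3642639 = -273596/3998541 - 1960701/3642639 = -273596*1/3998541 - 1960701*1/3642639 = -273596/3998541 - 653567/1214213 = -2945518265695/4855080463233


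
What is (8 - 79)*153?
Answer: -10863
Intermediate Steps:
(8 - 79)*153 = -71*153 = -10863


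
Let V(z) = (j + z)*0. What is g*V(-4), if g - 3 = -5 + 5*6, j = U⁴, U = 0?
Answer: 0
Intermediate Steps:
j = 0 (j = 0⁴ = 0)
g = 28 (g = 3 + (-5 + 5*6) = 3 + (-5 + 30) = 3 + 25 = 28)
V(z) = 0 (V(z) = (0 + z)*0 = z*0 = 0)
g*V(-4) = 28*0 = 0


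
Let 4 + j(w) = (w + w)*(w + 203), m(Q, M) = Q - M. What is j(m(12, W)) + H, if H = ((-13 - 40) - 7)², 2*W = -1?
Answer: 17967/2 ≈ 8983.5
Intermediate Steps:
W = -½ (W = (½)*(-1) = -½ ≈ -0.50000)
H = 3600 (H = (-53 - 7)² = (-60)² = 3600)
j(w) = -4 + 2*w*(203 + w) (j(w) = -4 + (w + w)*(w + 203) = -4 + (2*w)*(203 + w) = -4 + 2*w*(203 + w))
j(m(12, W)) + H = (-4 + 2*(12 - 1*(-½))² + 406*(12 - 1*(-½))) + 3600 = (-4 + 2*(12 + ½)² + 406*(12 + ½)) + 3600 = (-4 + 2*(25/2)² + 406*(25/2)) + 3600 = (-4 + 2*(625/4) + 5075) + 3600 = (-4 + 625/2 + 5075) + 3600 = 10767/2 + 3600 = 17967/2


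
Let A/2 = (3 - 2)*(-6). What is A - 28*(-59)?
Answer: 1640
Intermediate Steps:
A = -12 (A = 2*((3 - 2)*(-6)) = 2*(1*(-6)) = 2*(-6) = -12)
A - 28*(-59) = -12 - 28*(-59) = -12 + 1652 = 1640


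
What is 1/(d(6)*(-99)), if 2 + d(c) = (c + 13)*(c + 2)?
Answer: -1/14850 ≈ -6.7340e-5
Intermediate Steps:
d(c) = -2 + (2 + c)*(13 + c) (d(c) = -2 + (c + 13)*(c + 2) = -2 + (13 + c)*(2 + c) = -2 + (2 + c)*(13 + c))
1/(d(6)*(-99)) = 1/((24 + 6**2 + 15*6)*(-99)) = 1/((24 + 36 + 90)*(-99)) = 1/(150*(-99)) = 1/(-14850) = -1/14850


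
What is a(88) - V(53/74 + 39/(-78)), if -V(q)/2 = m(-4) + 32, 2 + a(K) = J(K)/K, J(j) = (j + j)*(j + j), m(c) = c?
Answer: 406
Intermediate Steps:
J(j) = 4*j**2 (J(j) = (2*j)*(2*j) = 4*j**2)
a(K) = -2 + 4*K (a(K) = -2 + (4*K**2)/K = -2 + 4*K)
V(q) = -56 (V(q) = -2*(-4 + 32) = -2*28 = -56)
a(88) - V(53/74 + 39/(-78)) = (-2 + 4*88) - 1*(-56) = (-2 + 352) + 56 = 350 + 56 = 406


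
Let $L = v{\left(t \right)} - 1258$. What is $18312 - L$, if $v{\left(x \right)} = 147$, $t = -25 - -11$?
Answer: $19423$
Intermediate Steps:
$t = -14$ ($t = -25 + 11 = -14$)
$L = -1111$ ($L = 147 - 1258 = -1111$)
$18312 - L = 18312 - -1111 = 18312 + 1111 = 19423$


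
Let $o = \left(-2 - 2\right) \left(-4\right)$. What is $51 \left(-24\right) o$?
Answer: $-19584$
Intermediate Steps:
$o = 16$ ($o = \left(-4\right) \left(-4\right) = 16$)
$51 \left(-24\right) o = 51 \left(-24\right) 16 = \left(-1224\right) 16 = -19584$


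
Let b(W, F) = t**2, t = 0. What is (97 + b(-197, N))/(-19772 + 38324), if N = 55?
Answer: 97/18552 ≈ 0.0052285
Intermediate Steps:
b(W, F) = 0 (b(W, F) = 0**2 = 0)
(97 + b(-197, N))/(-19772 + 38324) = (97 + 0)/(-19772 + 38324) = 97/18552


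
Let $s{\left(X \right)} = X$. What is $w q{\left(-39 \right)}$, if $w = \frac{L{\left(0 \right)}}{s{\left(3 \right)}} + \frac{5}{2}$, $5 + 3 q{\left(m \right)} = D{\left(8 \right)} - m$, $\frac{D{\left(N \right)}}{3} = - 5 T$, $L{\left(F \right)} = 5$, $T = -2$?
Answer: $\frac{800}{9} \approx 88.889$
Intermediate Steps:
$D{\left(N \right)} = 30$ ($D{\left(N \right)} = 3 \left(\left(-5\right) \left(-2\right)\right) = 3 \cdot 10 = 30$)
$q{\left(m \right)} = \frac{25}{3} - \frac{m}{3}$ ($q{\left(m \right)} = - \frac{5}{3} + \frac{30 - m}{3} = - \frac{5}{3} - \left(-10 + \frac{m}{3}\right) = \frac{25}{3} - \frac{m}{3}$)
$w = \frac{25}{6}$ ($w = \frac{5}{3} + \frac{5}{2} = \frac{25}{6} \approx 4.1667$)
$w q{\left(-39 \right)} = \frac{25 \left(\frac{25}{3} - -13\right)}{6} = \frac{25 \left(\frac{25}{3} + 13\right)}{6} = \frac{25}{6} \cdot \frac{64}{3} = \frac{800}{9}$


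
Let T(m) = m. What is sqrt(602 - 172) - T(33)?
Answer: -33 + sqrt(430) ≈ -12.264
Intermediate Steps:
sqrt(602 - 172) - T(33) = sqrt(602 - 172) - 1*33 = sqrt(430) - 33 = -33 + sqrt(430)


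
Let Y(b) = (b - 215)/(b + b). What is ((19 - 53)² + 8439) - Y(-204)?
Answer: 3914341/408 ≈ 9594.0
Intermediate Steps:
Y(b) = (-215 + b)/(2*b) (Y(b) = (-215 + b)/((2*b)) = (-215 + b)*(1/(2*b)) = (-215 + b)/(2*b))
((19 - 53)² + 8439) - Y(-204) = ((19 - 53)² + 8439) - (-215 - 204)/(2*(-204)) = ((-34)² + 8439) - (-1)*(-419)/(2*204) = (1156 + 8439) - 1*419/408 = 9595 - 419/408 = 3914341/408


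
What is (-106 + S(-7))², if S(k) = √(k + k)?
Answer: (106 - I*√14)² ≈ 11222.0 - 793.23*I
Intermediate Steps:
S(k) = √2*√k (S(k) = √(2*k) = √2*√k)
(-106 + S(-7))² = (-106 + √2*√(-7))² = (-106 + √2*(I*√7))² = (-106 + I*√14)²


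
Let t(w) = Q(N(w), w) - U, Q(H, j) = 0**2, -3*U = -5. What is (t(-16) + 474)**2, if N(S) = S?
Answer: 2007889/9 ≈ 2.2310e+5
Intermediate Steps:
U = 5/3 (U = -1/3*(-5) = 5/3 ≈ 1.6667)
Q(H, j) = 0
t(w) = -5/3 (t(w) = 0 - 1*5/3 = 0 - 5/3 = -5/3)
(t(-16) + 474)**2 = (-5/3 + 474)**2 = (1417/3)**2 = 2007889/9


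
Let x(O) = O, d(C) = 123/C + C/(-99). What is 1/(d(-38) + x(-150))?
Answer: -3762/575033 ≈ -0.0065422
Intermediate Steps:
d(C) = 123/C - C/99 (d(C) = 123/C + C*(-1/99) = 123/C - C/99)
1/(d(-38) + x(-150)) = 1/((123/(-38) - 1/99*(-38)) - 150) = 1/((123*(-1/38) + 38/99) - 150) = 1/((-123/38 + 38/99) - 150) = 1/(-10733/3762 - 150) = 1/(-575033/3762) = -3762/575033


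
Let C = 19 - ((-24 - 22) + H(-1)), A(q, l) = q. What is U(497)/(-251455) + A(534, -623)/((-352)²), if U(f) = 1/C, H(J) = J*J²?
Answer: 201412639/46734420480 ≈ 0.0043097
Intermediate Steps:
H(J) = J³
C = 66 (C = 19 - ((-24 - 22) + (-1)³) = 19 - (-46 - 1) = 19 - 1*(-47) = 19 + 47 = 66)
U(f) = 1/66
U(497)/(-251455) + A(534, -623)/((-352)²) = (1/66)/(-251455) + 534/((-352)²) = (1/66)*(-1/251455) + 534/123904 = -1/16596030 + 534*(1/123904) = -1/16596030 + 267/61952 = 201412639/46734420480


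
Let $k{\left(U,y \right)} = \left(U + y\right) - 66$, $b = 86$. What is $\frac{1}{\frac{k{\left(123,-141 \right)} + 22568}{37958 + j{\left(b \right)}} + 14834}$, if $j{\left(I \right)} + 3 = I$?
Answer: $\frac{38041}{564322678} \approx 6.741 \cdot 10^{-5}$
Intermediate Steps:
$j{\left(I \right)} = -3 + I$
$k{\left(U,y \right)} = -66 + U + y$
$\frac{1}{\frac{k{\left(123,-141 \right)} + 22568}{37958 + j{\left(b \right)}} + 14834} = \frac{1}{\frac{\left(-66 + 123 - 141\right) + 22568}{37958 + \left(-3 + 86\right)} + 14834} = \frac{1}{\frac{-84 + 22568}{37958 + 83} + 14834} = \frac{1}{\frac{22484}{38041} + 14834} = \frac{1}{\frac{564322678}{38041}} = \frac{38041}{564322678}$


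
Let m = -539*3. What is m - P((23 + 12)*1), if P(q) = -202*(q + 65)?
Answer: 18583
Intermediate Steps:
m = -1617
P(q) = -13130 - 202*q (P(q) = -202*(65 + q) = -13130 - 202*q)
m - P((23 + 12)*1) = -1617 - (-13130 - 202*(23 + 12)) = -1617 - (-13130 - 7070) = -1617 - 1*(-20200) = -1617 + 20200 = 18583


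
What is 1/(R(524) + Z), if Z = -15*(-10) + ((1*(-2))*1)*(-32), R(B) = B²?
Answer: 1/274790 ≈ 3.6391e-6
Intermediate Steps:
Z = 214 (Z = 150 - 2*1*(-32) = 150 - 2*(-32) = 150 + 64 = 214)
1/(R(524) + Z) = 1/(524² + 214) = 1/(274576 + 214) = 1/274790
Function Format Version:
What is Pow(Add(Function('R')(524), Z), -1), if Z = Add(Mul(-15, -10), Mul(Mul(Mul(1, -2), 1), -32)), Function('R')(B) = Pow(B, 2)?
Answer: Rational(1, 274790) ≈ 3.6391e-6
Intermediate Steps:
Z = 214 (Z = Add(150, Mul(Mul(-2, 1), -32)) = Add(150, Mul(-2, -32)) = Add(150, 64) = 214)
Pow(Add(Function('R')(524), Z), -1) = Pow(Add(Pow(524, 2), 214), -1) = Pow(Add(274576, 214), -1) = Pow(274790, -1) = Rational(1, 274790)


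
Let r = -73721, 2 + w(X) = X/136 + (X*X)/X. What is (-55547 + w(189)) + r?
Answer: -17554827/136 ≈ -1.2908e+5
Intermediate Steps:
w(X) = -2 + 137*X/136 (w(X) = -2 + (X/136 + (X*X)/X) = -2 + (X*(1/136) + X²/X) = -2 + (X/136 + X) = -2 + 137*X/136)
(-55547 + w(189)) + r = (-55547 + (-2 + (137/136)*189)) - 73721 = (-55547 + (-2 + 25893/136)) - 73721 = (-55547 + 25621/136) - 73721 = -7528771/136 - 73721 = -17554827/136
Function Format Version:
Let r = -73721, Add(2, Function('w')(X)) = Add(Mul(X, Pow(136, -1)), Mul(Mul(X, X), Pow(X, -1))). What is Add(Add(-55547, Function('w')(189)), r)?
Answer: Rational(-17554827, 136) ≈ -1.2908e+5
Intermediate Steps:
Function('w')(X) = Add(-2, Mul(Rational(137, 136), X)) (Function('w')(X) = Add(-2, Add(Mul(X, Pow(136, -1)), Mul(Mul(X, X), Pow(X, -1)))) = Add(-2, Add(Mul(X, Rational(1, 136)), Mul(Pow(X, 2), Pow(X, -1)))) = Add(-2, Add(Mul(Rational(1, 136), X), X)) = Add(-2, Mul(Rational(137, 136), X)))
Add(Add(-55547, Function('w')(189)), r) = Add(Add(-55547, Add(-2, Mul(Rational(137, 136), 189))), -73721) = Add(Add(-55547, Add(-2, Rational(25893, 136))), -73721) = Add(Add(-55547, Rational(25621, 136)), -73721) = Add(Rational(-7528771, 136), -73721) = Rational(-17554827, 136)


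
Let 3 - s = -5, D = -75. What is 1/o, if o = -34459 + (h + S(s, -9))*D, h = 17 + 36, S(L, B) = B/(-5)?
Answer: -1/38569 ≈ -2.5928e-5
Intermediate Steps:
s = 8 (s = 3 - 1*(-5) = 3 + 5 = 8)
S(L, B) = -B/5 (S(L, B) = B*(-⅕) = -B/5)
h = 53
o = -38569 (o = -34459 + (53 - ⅕*(-9))*(-75) = -34459 + (53 + 9/5)*(-75) = -34459 + (274/5)*(-75) = -34459 - 4110 = -38569)
1/o = 1/(-38569) = -1/38569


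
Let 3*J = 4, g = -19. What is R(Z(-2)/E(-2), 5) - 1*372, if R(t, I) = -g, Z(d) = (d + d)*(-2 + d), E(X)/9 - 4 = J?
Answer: -353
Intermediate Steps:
J = 4/3 (J = (1/3)*4 = 4/3 ≈ 1.3333)
E(X) = 48 (E(X) = 36 + 9*(4/3) = 36 + 12 = 48)
Z(d) = 2*d*(-2 + d) (Z(d) = (2*d)*(-2 + d) = 2*d*(-2 + d))
R(t, I) = 19 (R(t, I) = -1*(-19) = 19)
R(Z(-2)/E(-2), 5) - 1*372 = 19 - 1*372 = 19 - 372 = -353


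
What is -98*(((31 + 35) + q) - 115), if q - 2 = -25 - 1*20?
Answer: 9016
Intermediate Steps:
q = -43 (q = 2 + (-25 - 1*20) = 2 + (-25 - 20) = 2 - 45 = -43)
-98*(((31 + 35) + q) - 115) = -98*(((31 + 35) - 43) - 115) = -98*((66 - 43) - 115) = -98*(23 - 115) = -98*(-92) = 9016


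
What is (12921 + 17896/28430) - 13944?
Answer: -14532997/14215 ≈ -1022.4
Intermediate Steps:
(12921 + 17896/28430) - 13944 = (12921 + 17896*(1/28430)) - 13944 = (12921 + 8948/14215) - 13944 = 183680963/14215 - 13944 = -14532997/14215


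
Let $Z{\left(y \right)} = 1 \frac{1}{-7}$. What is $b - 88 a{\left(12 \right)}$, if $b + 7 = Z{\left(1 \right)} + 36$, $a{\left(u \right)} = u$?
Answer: $- \frac{7190}{7} \approx -1027.1$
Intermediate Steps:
$Z{\left(y \right)} = - \frac{1}{7}$ ($Z{\left(y \right)} = 1 \left(- \frac{1}{7}\right) = - \frac{1}{7}$)
$b = \frac{202}{7}$ ($b = -7 + \left(- \frac{1}{7} + 36\right) = -7 + \frac{251}{7} = \frac{202}{7} \approx 28.857$)
$b - 88 a{\left(12 \right)} = \frac{202}{7} - 1056 = - \frac{7190}{7}$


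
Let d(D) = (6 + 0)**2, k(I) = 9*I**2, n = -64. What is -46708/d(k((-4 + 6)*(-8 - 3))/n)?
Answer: -11677/9 ≈ -1297.4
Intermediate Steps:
d(D) = 36 (d(D) = 6**2 = 36)
-46708/d(k((-4 + 6)*(-8 - 3))/n) = -46708/36 = -46708*1/36 = -11677/9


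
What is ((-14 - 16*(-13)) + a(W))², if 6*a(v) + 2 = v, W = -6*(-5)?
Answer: 355216/9 ≈ 39468.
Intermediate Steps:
W = 30
a(v) = -⅓ + v/6
((-14 - 16*(-13)) + a(W))² = ((-14 - 16*(-13)) + (-⅓ + (⅙)*30))² = ((-14 + 208) + (-⅓ + 5))² = (194 + 14/3)² = (596/3)² = 355216/9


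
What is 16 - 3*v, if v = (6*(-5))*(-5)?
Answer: -434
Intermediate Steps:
v = 150 (v = -30*(-5) = 150)
16 - 3*v = 16 - 3*150 = 16 - 450 = -434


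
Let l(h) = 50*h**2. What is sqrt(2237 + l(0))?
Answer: sqrt(2237) ≈ 47.297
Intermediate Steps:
sqrt(2237 + l(0)) = sqrt(2237 + 50*0**2) = sqrt(2237 + 50*0) = sqrt(2237 + 0) = sqrt(2237)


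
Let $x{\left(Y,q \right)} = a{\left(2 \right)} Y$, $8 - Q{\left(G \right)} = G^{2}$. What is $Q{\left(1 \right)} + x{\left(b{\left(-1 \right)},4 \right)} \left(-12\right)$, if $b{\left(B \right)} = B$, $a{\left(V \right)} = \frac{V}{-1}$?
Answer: $-17$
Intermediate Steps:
$a{\left(V \right)} = - V$ ($a{\left(V \right)} = V \left(-1\right) = - V$)
$Q{\left(G \right)} = 8 - G^{2}$
$x{\left(Y,q \right)} = - 2 Y$ ($x{\left(Y,q \right)} = \left(-1\right) 2 Y = - 2 Y$)
$Q{\left(1 \right)} + x{\left(b{\left(-1 \right)},4 \right)} \left(-12\right) = \left(8 - 1^{2}\right) + \left(-2\right) \left(-1\right) \left(-12\right) = \left(8 - 1\right) + 2 \left(-12\right) = \left(8 - 1\right) - 24 = 7 - 24 = -17$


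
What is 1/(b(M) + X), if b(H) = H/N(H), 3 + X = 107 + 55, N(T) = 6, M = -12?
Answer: 1/157 ≈ 0.0063694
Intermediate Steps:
X = 159 (X = -3 + (107 + 55) = -3 + 162 = 159)
b(H) = H/6
1/(b(M) + X) = 1/((1/6)*(-12) + 159) = 1/(-2 + 159) = 1/157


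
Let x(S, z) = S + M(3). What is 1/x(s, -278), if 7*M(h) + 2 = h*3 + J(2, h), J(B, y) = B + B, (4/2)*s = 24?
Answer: 7/95 ≈ 0.073684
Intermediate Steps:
s = 12 (s = (½)*24 = 12)
J(B, y) = 2*B
M(h) = 2/7 + 3*h/7 (M(h) = -2/7 + (h*3 + 2*2)/7 = -2/7 + (3*h + 4)/7 = -2/7 + (4 + 3*h)/7 = -2/7 + (4/7 + 3*h/7) = 2/7 + 3*h/7)
x(S, z) = 11/7 + S (x(S, z) = S + (2/7 + (3/7)*3) = S + (2/7 + 9/7) = S + 11/7 = 11/7 + S)
1/x(s, -278) = 1/(11/7 + 12) = 1/(95/7) = 7/95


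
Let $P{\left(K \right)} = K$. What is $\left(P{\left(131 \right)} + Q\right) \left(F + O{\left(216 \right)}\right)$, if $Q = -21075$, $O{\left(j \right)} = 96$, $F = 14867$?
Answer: $-313385072$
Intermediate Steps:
$\left(P{\left(131 \right)} + Q\right) \left(F + O{\left(216 \right)}\right) = \left(131 - 21075\right) \left(14867 + 96\right) = \left(-20944\right) 14963 = -313385072$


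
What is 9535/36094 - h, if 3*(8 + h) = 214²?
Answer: -1652065963/108282 ≈ -15257.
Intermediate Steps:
h = 45772/3 (h = -8 + (⅓)*214² = -8 + (⅓)*45796 = -8 + 45796/3 = 45772/3 ≈ 15257.)
9535/36094 - h = 9535/36094 - 1*45772/3 = 9535*(1/36094) - 45772/3 = 9535/36094 - 45772/3 = -1652065963/108282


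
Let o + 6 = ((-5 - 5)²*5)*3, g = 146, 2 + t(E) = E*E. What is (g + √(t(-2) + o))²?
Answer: 22812 + 584*√374 ≈ 34106.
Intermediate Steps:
t(E) = -2 + E² (t(E) = -2 + E*E = -2 + E²)
o = 1494 (o = -6 + ((-5 - 5)²*5)*3 = -6 + ((-10)²*5)*3 = -6 + (100*5)*3 = -6 + 500*3 = -6 + 1500 = 1494)
(g + √(t(-2) + o))² = (146 + √((-2 + (-2)²) + 1494))² = (146 + √((-2 + 4) + 1494))² = (146 + √(2 + 1494))² = (146 + √1496)² = (146 + 2*√374)²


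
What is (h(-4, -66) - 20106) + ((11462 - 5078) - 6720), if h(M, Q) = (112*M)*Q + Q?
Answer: 9060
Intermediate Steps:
h(M, Q) = Q + 112*M*Q (h(M, Q) = 112*M*Q + Q = Q + 112*M*Q)
(h(-4, -66) - 20106) + ((11462 - 5078) - 6720) = (-66*(1 + 112*(-4)) - 20106) + ((11462 - 5078) - 6720) = (-66*(1 - 448) - 20106) + (6384 - 6720) = (-66*(-447) - 20106) - 336 = (29502 - 20106) - 336 = 9396 - 336 = 9060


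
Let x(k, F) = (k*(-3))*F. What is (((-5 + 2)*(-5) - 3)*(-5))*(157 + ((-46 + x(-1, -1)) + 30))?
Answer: -8280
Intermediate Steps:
x(k, F) = -3*F*k (x(k, F) = (-3*k)*F = -3*F*k)
(((-5 + 2)*(-5) - 3)*(-5))*(157 + ((-46 + x(-1, -1)) + 30)) = (((-5 + 2)*(-5) - 3)*(-5))*(157 + ((-46 - 3*(-1)*(-1)) + 30)) = ((-3*(-5) - 3)*(-5))*(157 + ((-46 - 3) + 30)) = ((15 - 3)*(-5))*(157 + (-49 + 30)) = (12*(-5))*(157 - 19) = -60*138 = -8280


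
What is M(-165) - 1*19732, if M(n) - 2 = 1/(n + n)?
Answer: -6510901/330 ≈ -19730.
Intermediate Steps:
M(n) = 2 + 1/(2*n) (M(n) = 2 + 1/(n + n) = 2 + 1/(2*n))
M(-165) - 1*19732 = (2 + (½)/(-165)) - 1*19732 = (2 + (½)*(-1/165)) - 19732 = (2 - 1/330) - 19732 = 659/330 - 19732 = -6510901/330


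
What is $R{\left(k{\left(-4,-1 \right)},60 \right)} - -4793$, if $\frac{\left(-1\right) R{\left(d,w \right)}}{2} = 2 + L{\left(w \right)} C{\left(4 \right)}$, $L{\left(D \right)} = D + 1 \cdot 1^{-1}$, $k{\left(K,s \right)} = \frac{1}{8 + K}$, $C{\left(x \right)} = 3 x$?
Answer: $3325$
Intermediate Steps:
$L{\left(D \right)} = 1 + D$ ($L{\left(D \right)} = D + 1 \cdot 1 = D + 1 = 1 + D$)
$R{\left(d,w \right)} = -28 - 24 w$ ($R{\left(d,w \right)} = - 2 \left(2 + \left(1 + w\right) 3 \cdot 4\right) = - 2 \left(2 + \left(1 + w\right) 12\right) = - 2 \left(2 + \left(12 + 12 w\right)\right) = - 2 \left(14 + 12 w\right) = -28 - 24 w$)
$R{\left(k{\left(-4,-1 \right)},60 \right)} - -4793 = \left(-28 - 1440\right) - -4793 = \left(-28 - 1440\right) + 4793 = -1468 + 4793 = 3325$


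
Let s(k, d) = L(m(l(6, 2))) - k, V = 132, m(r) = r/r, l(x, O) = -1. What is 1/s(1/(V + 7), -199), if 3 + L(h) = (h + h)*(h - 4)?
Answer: -139/1252 ≈ -0.11102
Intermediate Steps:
m(r) = 1
L(h) = -3 + 2*h*(-4 + h) (L(h) = -3 + (h + h)*(h - 4) = -3 + (2*h)*(-4 + h) = -3 + 2*h*(-4 + h))
s(k, d) = -9 - k (s(k, d) = (-3 - 8*1 + 2*1²) - k = (-3 - 8 + 2*1) - k = (-3 - 8 + 2) - k = -9 - k)
1/s(1/(V + 7), -199) = 1/(-9 - 1/(132 + 7)) = 1/(-9 - 1/139) = 1/(-1252/139) = -139/1252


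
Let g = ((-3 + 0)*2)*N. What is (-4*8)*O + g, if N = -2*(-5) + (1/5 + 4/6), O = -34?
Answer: 5114/5 ≈ 1022.8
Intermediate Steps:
N = 163/15 (N = 10 + (1*(⅕) + 4*(⅙)) = 10 + (⅕ + ⅔) = 10 + 13/15 = 163/15 ≈ 10.867)
g = -326/5 (g = ((-3 + 0)*2)*(163/15) = -3*2*(163/15) = -6*163/15 = -326/5 ≈ -65.200)
(-4*8)*O + g = -4*8*(-34) - 326/5 = -32*(-34) - 326/5 = 1088 - 326/5 = 5114/5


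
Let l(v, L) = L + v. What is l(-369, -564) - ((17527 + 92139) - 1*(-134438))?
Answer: -245037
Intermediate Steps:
l(-369, -564) - ((17527 + 92139) - 1*(-134438)) = (-564 - 369) - ((17527 + 92139) - 1*(-134438)) = -933 - (109666 + 134438) = -933 - 1*244104 = -933 - 244104 = -245037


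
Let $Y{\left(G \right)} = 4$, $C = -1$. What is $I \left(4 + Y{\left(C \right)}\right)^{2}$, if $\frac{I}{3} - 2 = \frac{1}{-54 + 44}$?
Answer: $\frac{1824}{5} \approx 364.8$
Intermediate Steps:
$I = \frac{57}{10}$ ($I = 6 + \frac{3}{-54 + 44} = 6 + \frac{3}{-10} = 6 + 3 \left(- \frac{1}{10}\right) = 6 - \frac{3}{10} = \frac{57}{10} \approx 5.7$)
$I \left(4 + Y{\left(C \right)}\right)^{2} = \frac{57 \left(4 + 4\right)^{2}}{10} = \frac{57 \cdot 8^{2}}{10} = \frac{57}{10} \cdot 64 = \frac{1824}{5}$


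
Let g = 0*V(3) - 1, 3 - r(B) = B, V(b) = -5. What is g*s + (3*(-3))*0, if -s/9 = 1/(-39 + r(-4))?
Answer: -9/32 ≈ -0.28125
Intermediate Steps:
r(B) = 3 - B
g = -1 (g = 0*(-5) - 1 = 0 - 1 = -1)
s = 9/32 (s = -9/(-39 + (3 - 1*(-4))) = -9/(-39 + (3 + 4)) = -9/(-39 + 7) = -9/(-32) = -9*(-1/32) = 9/32 ≈ 0.28125)
g*s + (3*(-3))*0 = -1*9/32 + (3*(-3))*0 = -9/32 - 9*0 = -9/32 + 0 = -9/32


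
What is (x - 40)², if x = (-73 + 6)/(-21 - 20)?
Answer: 2474329/1681 ≈ 1471.9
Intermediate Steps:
x = 67/41 (x = -67/(-41) = -67*(-1/41) = 67/41 ≈ 1.6341)
(x - 40)² = (67/41 - 40)² = (-1573/41)² = 2474329/1681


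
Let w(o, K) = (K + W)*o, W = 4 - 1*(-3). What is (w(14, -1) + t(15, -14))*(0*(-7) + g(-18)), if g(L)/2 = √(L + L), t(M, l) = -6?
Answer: 936*I ≈ 936.0*I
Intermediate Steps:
W = 7 (W = 4 + 3 = 7)
g(L) = 2*√2*√L (g(L) = 2*√(L + L) = 2*√(2*L) = 2*(√2*√L) = 2*√2*√L)
w(o, K) = o*(7 + K) (w(o, K) = (K + 7)*o = (7 + K)*o = o*(7 + K))
(w(14, -1) + t(15, -14))*(0*(-7) + g(-18)) = (14*(7 - 1) - 6)*(0*(-7) + 2*√2*√(-18)) = (14*6 - 6)*(0 + 2*√2*(3*I*√2)) = (84 - 6)*(0 + 12*I) = 78*(12*I) = 936*I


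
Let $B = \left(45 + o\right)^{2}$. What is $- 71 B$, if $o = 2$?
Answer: $-156839$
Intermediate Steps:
$B = 2209$ ($B = \left(45 + 2\right)^{2} = 47^{2} = 2209$)
$- 71 B = \left(-71\right) 2209 = -156839$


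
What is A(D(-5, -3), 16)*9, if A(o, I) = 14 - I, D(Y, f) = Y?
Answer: -18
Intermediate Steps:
A(D(-5, -3), 16)*9 = (14 - 1*16)*9 = (14 - 16)*9 = -2*9 = -18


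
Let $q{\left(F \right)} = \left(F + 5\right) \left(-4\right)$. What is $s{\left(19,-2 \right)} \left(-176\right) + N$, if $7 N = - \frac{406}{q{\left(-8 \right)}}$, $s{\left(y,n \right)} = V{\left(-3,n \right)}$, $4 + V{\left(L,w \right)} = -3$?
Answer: $\frac{7363}{6} \approx 1227.2$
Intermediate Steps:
$V{\left(L,w \right)} = -7$ ($V{\left(L,w \right)} = -4 - 3 = -7$)
$s{\left(y,n \right)} = -7$
$q{\left(F \right)} = -20 - 4 F$ ($q{\left(F \right)} = \left(5 + F\right) \left(-4\right) = -20 - 4 F$)
$N = - \frac{29}{6}$ ($N = \frac{\left(-406\right) \frac{1}{-20 - -32}}{7} = \frac{\left(-406\right) \frac{1}{-20 + 32}}{7} = \frac{\left(-406\right) \frac{1}{12}}{7} = \frac{1}{7} \left(- \frac{203}{6}\right) = - \frac{29}{6} \approx -4.8333$)
$s{\left(19,-2 \right)} \left(-176\right) + N = \left(-7\right) \left(-176\right) - \frac{29}{6} = 1232 - \frac{29}{6} = \frac{7363}{6}$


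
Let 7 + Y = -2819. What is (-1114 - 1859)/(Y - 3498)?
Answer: 991/2108 ≈ 0.47011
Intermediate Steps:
Y = -2826 (Y = -7 - 2819 = -2826)
(-1114 - 1859)/(Y - 3498) = (-1114 - 1859)/(-2826 - 3498) = -2973/(-6324) = -2973*(-1/6324) = 991/2108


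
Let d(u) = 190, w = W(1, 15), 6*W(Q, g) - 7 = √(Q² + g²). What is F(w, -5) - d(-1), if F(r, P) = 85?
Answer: -105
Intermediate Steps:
W(Q, g) = 7/6 + √(Q² + g²)/6
w = 7/6 + √226/6 (w = 7/6 + √(1² + 15²)/6 = 7/6 + √(1 + 225)/6 = 7/6 + √226/6 ≈ 3.6722)
F(w, -5) - d(-1) = 85 - 1*190 = 85 - 190 = -105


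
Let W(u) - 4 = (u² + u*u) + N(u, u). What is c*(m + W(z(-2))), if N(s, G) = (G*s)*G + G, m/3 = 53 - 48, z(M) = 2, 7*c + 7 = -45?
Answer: -1924/7 ≈ -274.86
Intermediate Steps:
c = -52/7 (c = -1 + (⅐)*(-45) = -1 - 45/7 = -52/7 ≈ -7.4286)
m = 15 (m = 3*(53 - 48) = 3*5 = 15)
N(s, G) = G + s*G² (N(s, G) = s*G² + G = G + s*G²)
W(u) = 4 + 2*u² + u*(1 + u²) (W(u) = 4 + ((u² + u*u) + u*(1 + u*u)) = 4 + ((u² + u²) + u*(1 + u²)) = 4 + (2*u² + u*(1 + u²)) = 4 + 2*u² + u*(1 + u²))
c*(m + W(z(-2))) = -52*(15 + (4 + 2 + 2³ + 2*2²))/7 = -52*(15 + (4 + 2 + 8 + 2*4))/7 = -52*(15 + (4 + 2 + 8 + 8))/7 = -52*(15 + 22)/7 = -52/7*37 = -1924/7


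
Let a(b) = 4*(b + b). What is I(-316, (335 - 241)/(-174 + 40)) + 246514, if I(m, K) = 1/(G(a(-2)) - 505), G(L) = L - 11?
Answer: 131145447/532 ≈ 2.4651e+5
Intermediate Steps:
a(b) = 8*b (a(b) = 4*(2*b) = 8*b)
G(L) = -11 + L
I(m, K) = -1/532 (I(m, K) = 1/((-11 + 8*(-2)) - 505) = 1/((-11 - 16) - 505) = 1/(-27 - 505) = 1/(-532) = -1/532)
I(-316, (335 - 241)/(-174 + 40)) + 246514 = -1/532 + 246514 = 131145447/532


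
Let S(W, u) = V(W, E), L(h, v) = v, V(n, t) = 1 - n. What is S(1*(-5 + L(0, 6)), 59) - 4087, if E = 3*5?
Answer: -4087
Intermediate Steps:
E = 15
S(W, u) = 1 - W
S(1*(-5 + L(0, 6)), 59) - 4087 = (1 - (-5 + 6)) - 4087 = (1 - 1) - 4087 = 0 - 4087 = -4087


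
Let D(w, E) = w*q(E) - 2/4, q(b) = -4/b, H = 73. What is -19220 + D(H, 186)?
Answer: -3575305/186 ≈ -19222.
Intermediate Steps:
D(w, E) = -1/2 - 4*w/E (D(w, E) = w*(-4/E) - 2/4 = -4*w/E - 2*1/4 = -4*w/E - 1/2 = -1/2 - 4*w/E)
-19220 + D(H, 186) = -19220 + (1/2)*(-1*186 - 8*73)/186 = -19220 + (1/2)*(1/186)*(-186 - 584) = -19220 + (1/2)*(1/186)*(-770) = -19220 - 385/186 = -3575305/186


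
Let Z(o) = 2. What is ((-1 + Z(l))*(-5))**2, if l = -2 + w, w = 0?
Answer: 25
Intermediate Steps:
l = -2 (l = -2 + 0 = -2)
((-1 + Z(l))*(-5))**2 = ((-1 + 2)*(-5))**2 = (1*(-5))**2 = (-5)**2 = 25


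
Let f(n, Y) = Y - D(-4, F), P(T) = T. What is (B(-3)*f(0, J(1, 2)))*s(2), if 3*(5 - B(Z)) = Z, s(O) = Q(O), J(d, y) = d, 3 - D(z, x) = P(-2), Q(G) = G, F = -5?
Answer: -48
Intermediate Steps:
D(z, x) = 5 (D(z, x) = 3 - 1*(-2) = 3 + 2 = 5)
s(O) = O
B(Z) = 5 - Z/3
f(n, Y) = -5 + Y (f(n, Y) = Y - 1*5 = Y - 5 = -5 + Y)
(B(-3)*f(0, J(1, 2)))*s(2) = ((5 - ⅓*(-3))*(-5 + 1))*2 = ((5 + 1)*(-4))*2 = (6*(-4))*2 = -24*2 = -48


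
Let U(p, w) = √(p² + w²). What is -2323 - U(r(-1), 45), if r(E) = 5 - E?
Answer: -2323 - 3*√229 ≈ -2368.4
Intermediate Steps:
-2323 - U(r(-1), 45) = -2323 - √((5 - 1*(-1))² + 45²) = -2323 - √((5 + 1)² + 2025) = -2323 - √(6² + 2025) = -2323 - √(36 + 2025) = -2323 - √2061 = -2323 - 3*√229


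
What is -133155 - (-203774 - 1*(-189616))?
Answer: -118997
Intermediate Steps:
-133155 - (-203774 - 1*(-189616)) = -133155 - (-203774 + 189616) = -133155 - 1*(-14158) = -133155 + 14158 = -118997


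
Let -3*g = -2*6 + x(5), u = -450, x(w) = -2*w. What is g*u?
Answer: -3300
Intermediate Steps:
g = 22/3 (g = -(-2*6 - 2*5)/3 = -(-12 - 10)/3 = -1/3*(-22) = 22/3 ≈ 7.3333)
g*u = (22/3)*(-450) = -3300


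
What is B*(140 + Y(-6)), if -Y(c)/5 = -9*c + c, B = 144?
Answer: -14400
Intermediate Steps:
Y(c) = 40*c (Y(c) = -5*(-9*c + c) = -(-40)*c = 40*c)
B*(140 + Y(-6)) = 144*(140 + 40*(-6)) = 144*(140 - 240) = 144*(-100) = -14400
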